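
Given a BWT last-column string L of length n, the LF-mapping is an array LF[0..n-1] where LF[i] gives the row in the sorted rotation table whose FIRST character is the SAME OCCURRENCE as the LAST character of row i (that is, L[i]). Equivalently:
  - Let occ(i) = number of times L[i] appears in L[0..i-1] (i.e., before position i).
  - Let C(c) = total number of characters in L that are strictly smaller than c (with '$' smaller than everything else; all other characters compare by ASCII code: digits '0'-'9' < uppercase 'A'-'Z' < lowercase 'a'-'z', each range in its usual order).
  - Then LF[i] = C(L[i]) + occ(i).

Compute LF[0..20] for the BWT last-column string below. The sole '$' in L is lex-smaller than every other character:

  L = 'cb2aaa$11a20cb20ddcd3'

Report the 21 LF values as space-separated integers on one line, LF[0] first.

Answer: 15 13 5 9 10 11 0 3 4 12 6 1 16 14 7 2 18 19 17 20 8

Derivation:
Char counts: '$':1, '0':2, '1':2, '2':3, '3':1, 'a':4, 'b':2, 'c':3, 'd':3
C (first-col start): C('$')=0, C('0')=1, C('1')=3, C('2')=5, C('3')=8, C('a')=9, C('b')=13, C('c')=15, C('d')=18
L[0]='c': occ=0, LF[0]=C('c')+0=15+0=15
L[1]='b': occ=0, LF[1]=C('b')+0=13+0=13
L[2]='2': occ=0, LF[2]=C('2')+0=5+0=5
L[3]='a': occ=0, LF[3]=C('a')+0=9+0=9
L[4]='a': occ=1, LF[4]=C('a')+1=9+1=10
L[5]='a': occ=2, LF[5]=C('a')+2=9+2=11
L[6]='$': occ=0, LF[6]=C('$')+0=0+0=0
L[7]='1': occ=0, LF[7]=C('1')+0=3+0=3
L[8]='1': occ=1, LF[8]=C('1')+1=3+1=4
L[9]='a': occ=3, LF[9]=C('a')+3=9+3=12
L[10]='2': occ=1, LF[10]=C('2')+1=5+1=6
L[11]='0': occ=0, LF[11]=C('0')+0=1+0=1
L[12]='c': occ=1, LF[12]=C('c')+1=15+1=16
L[13]='b': occ=1, LF[13]=C('b')+1=13+1=14
L[14]='2': occ=2, LF[14]=C('2')+2=5+2=7
L[15]='0': occ=1, LF[15]=C('0')+1=1+1=2
L[16]='d': occ=0, LF[16]=C('d')+0=18+0=18
L[17]='d': occ=1, LF[17]=C('d')+1=18+1=19
L[18]='c': occ=2, LF[18]=C('c')+2=15+2=17
L[19]='d': occ=2, LF[19]=C('d')+2=18+2=20
L[20]='3': occ=0, LF[20]=C('3')+0=8+0=8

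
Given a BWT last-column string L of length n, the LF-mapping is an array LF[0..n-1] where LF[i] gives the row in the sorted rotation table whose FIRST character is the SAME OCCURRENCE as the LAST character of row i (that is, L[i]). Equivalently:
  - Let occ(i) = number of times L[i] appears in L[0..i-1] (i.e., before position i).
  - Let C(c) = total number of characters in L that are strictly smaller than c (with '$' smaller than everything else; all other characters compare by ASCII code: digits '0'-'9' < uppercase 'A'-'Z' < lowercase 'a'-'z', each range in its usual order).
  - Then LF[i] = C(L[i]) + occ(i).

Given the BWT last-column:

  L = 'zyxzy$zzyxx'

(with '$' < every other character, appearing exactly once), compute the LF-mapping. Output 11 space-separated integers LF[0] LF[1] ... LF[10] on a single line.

Char counts: '$':1, 'x':3, 'y':3, 'z':4
C (first-col start): C('$')=0, C('x')=1, C('y')=4, C('z')=7
L[0]='z': occ=0, LF[0]=C('z')+0=7+0=7
L[1]='y': occ=0, LF[1]=C('y')+0=4+0=4
L[2]='x': occ=0, LF[2]=C('x')+0=1+0=1
L[3]='z': occ=1, LF[3]=C('z')+1=7+1=8
L[4]='y': occ=1, LF[4]=C('y')+1=4+1=5
L[5]='$': occ=0, LF[5]=C('$')+0=0+0=0
L[6]='z': occ=2, LF[6]=C('z')+2=7+2=9
L[7]='z': occ=3, LF[7]=C('z')+3=7+3=10
L[8]='y': occ=2, LF[8]=C('y')+2=4+2=6
L[9]='x': occ=1, LF[9]=C('x')+1=1+1=2
L[10]='x': occ=2, LF[10]=C('x')+2=1+2=3

Answer: 7 4 1 8 5 0 9 10 6 2 3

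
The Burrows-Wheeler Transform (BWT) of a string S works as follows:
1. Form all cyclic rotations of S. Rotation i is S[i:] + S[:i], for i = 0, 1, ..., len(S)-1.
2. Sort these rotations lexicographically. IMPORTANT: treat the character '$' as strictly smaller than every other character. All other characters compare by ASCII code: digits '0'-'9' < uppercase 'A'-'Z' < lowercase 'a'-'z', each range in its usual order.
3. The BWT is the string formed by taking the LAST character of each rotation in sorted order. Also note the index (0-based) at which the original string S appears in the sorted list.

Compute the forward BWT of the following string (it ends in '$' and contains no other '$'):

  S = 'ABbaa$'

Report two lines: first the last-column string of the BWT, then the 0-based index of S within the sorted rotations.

All 6 rotations (rotation i = S[i:]+S[:i]):
  rot[0] = ABbaa$
  rot[1] = Bbaa$A
  rot[2] = baa$AB
  rot[3] = aa$ABb
  rot[4] = a$ABba
  rot[5] = $ABbaa
Sorted (with $ < everything):
  sorted[0] = $ABbaa  (last char: 'a')
  sorted[1] = ABbaa$  (last char: '$')
  sorted[2] = Bbaa$A  (last char: 'A')
  sorted[3] = a$ABba  (last char: 'a')
  sorted[4] = aa$ABb  (last char: 'b')
  sorted[5] = baa$AB  (last char: 'B')
Last column: a$AabB
Original string S is at sorted index 1

Answer: a$AabB
1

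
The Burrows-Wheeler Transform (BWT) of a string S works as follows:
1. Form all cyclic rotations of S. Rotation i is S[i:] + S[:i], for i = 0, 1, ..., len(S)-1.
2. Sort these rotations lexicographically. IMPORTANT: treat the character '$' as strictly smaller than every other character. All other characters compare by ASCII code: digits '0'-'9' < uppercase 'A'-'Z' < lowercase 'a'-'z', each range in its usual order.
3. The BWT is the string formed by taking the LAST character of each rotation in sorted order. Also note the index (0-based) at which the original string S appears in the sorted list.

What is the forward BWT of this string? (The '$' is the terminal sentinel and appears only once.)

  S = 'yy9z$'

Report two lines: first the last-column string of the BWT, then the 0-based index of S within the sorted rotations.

All 5 rotations (rotation i = S[i:]+S[:i]):
  rot[0] = yy9z$
  rot[1] = y9z$y
  rot[2] = 9z$yy
  rot[3] = z$yy9
  rot[4] = $yy9z
Sorted (with $ < everything):
  sorted[0] = $yy9z  (last char: 'z')
  sorted[1] = 9z$yy  (last char: 'y')
  sorted[2] = y9z$y  (last char: 'y')
  sorted[3] = yy9z$  (last char: '$')
  sorted[4] = z$yy9  (last char: '9')
Last column: zyy$9
Original string S is at sorted index 3

Answer: zyy$9
3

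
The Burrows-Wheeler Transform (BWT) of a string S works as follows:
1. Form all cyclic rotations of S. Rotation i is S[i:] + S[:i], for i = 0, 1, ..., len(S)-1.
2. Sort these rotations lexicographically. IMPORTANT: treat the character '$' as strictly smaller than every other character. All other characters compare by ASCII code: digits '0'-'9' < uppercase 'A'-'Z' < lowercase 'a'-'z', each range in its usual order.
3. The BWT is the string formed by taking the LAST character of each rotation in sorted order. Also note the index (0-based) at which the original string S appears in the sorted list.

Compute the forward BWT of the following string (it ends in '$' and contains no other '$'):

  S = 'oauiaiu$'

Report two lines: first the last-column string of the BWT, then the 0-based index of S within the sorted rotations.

All 8 rotations (rotation i = S[i:]+S[:i]):
  rot[0] = oauiaiu$
  rot[1] = auiaiu$o
  rot[2] = uiaiu$oa
  rot[3] = iaiu$oau
  rot[4] = aiu$oaui
  rot[5] = iu$oauia
  rot[6] = u$oauiai
  rot[7] = $oauiaiu
Sorted (with $ < everything):
  sorted[0] = $oauiaiu  (last char: 'u')
  sorted[1] = aiu$oaui  (last char: 'i')
  sorted[2] = auiaiu$o  (last char: 'o')
  sorted[3] = iaiu$oau  (last char: 'u')
  sorted[4] = iu$oauia  (last char: 'a')
  sorted[5] = oauiaiu$  (last char: '$')
  sorted[6] = u$oauiai  (last char: 'i')
  sorted[7] = uiaiu$oa  (last char: 'a')
Last column: uioua$ia
Original string S is at sorted index 5

Answer: uioua$ia
5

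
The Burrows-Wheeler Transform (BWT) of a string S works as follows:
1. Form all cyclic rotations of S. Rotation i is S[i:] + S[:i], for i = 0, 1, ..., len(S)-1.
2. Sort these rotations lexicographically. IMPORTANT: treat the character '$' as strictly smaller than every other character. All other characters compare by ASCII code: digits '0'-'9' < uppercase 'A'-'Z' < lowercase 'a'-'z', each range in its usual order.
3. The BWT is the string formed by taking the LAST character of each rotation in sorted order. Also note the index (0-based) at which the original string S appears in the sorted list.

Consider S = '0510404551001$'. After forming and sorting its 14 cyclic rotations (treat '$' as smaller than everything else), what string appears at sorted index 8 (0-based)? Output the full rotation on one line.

Answer: 10404551001$05

Derivation:
All 14 rotations (rotation i = S[i:]+S[:i]):
  rot[0] = 0510404551001$
  rot[1] = 510404551001$0
  rot[2] = 10404551001$05
  rot[3] = 0404551001$051
  rot[4] = 404551001$0510
  rot[5] = 04551001$05104
  rot[6] = 4551001$051040
  rot[7] = 551001$0510404
  rot[8] = 51001$05104045
  rot[9] = 1001$051040455
  rot[10] = 001$0510404551
  rot[11] = 01$05104045510
  rot[12] = 1$051040455100
  rot[13] = $0510404551001
Sorted (with $ < everything):
  sorted[0] = $0510404551001
  sorted[1] = 001$0510404551
  sorted[2] = 01$05104045510
  sorted[3] = 0404551001$051
  sorted[4] = 04551001$05104
  sorted[5] = 0510404551001$
  sorted[6] = 1$051040455100
  sorted[7] = 1001$051040455
  sorted[8] = 10404551001$05
  sorted[9] = 404551001$0510
  sorted[10] = 4551001$051040
  sorted[11] = 51001$05104045
  sorted[12] = 510404551001$0
  sorted[13] = 551001$0510404
sorted[8] = 10404551001$05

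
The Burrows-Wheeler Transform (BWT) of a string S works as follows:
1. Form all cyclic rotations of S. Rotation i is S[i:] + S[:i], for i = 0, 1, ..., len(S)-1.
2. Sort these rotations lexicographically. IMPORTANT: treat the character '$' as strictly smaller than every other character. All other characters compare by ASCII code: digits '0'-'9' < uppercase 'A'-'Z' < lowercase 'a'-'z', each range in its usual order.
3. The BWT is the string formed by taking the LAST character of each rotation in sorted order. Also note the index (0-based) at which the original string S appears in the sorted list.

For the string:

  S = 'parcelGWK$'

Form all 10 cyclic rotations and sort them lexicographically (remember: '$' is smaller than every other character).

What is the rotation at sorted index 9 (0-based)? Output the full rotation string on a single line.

Answer: rcelGWK$pa

Derivation:
All 10 rotations (rotation i = S[i:]+S[:i]):
  rot[0] = parcelGWK$
  rot[1] = arcelGWK$p
  rot[2] = rcelGWK$pa
  rot[3] = celGWK$par
  rot[4] = elGWK$parc
  rot[5] = lGWK$parce
  rot[6] = GWK$parcel
  rot[7] = WK$parcelG
  rot[8] = K$parcelGW
  rot[9] = $parcelGWK
Sorted (with $ < everything):
  sorted[0] = $parcelGWK
  sorted[1] = GWK$parcel
  sorted[2] = K$parcelGW
  sorted[3] = WK$parcelG
  sorted[4] = arcelGWK$p
  sorted[5] = celGWK$par
  sorted[6] = elGWK$parc
  sorted[7] = lGWK$parce
  sorted[8] = parcelGWK$
  sorted[9] = rcelGWK$pa
sorted[9] = rcelGWK$pa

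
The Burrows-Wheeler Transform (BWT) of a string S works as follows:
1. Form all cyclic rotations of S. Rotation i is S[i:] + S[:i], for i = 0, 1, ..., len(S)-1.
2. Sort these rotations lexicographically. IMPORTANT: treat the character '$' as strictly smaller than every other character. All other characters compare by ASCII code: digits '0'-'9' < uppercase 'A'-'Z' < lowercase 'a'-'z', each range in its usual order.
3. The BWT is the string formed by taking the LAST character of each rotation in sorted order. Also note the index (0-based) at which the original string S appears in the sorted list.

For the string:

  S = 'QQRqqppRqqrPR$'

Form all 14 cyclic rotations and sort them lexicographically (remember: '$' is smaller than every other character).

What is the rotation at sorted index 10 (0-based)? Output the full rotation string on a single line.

All 14 rotations (rotation i = S[i:]+S[:i]):
  rot[0] = QQRqqppRqqrPR$
  rot[1] = QRqqppRqqrPR$Q
  rot[2] = RqqppRqqrPR$QQ
  rot[3] = qqppRqqrPR$QQR
  rot[4] = qppRqqrPR$QQRq
  rot[5] = ppRqqrPR$QQRqq
  rot[6] = pRqqrPR$QQRqqp
  rot[7] = RqqrPR$QQRqqpp
  rot[8] = qqrPR$QQRqqppR
  rot[9] = qrPR$QQRqqppRq
  rot[10] = rPR$QQRqqppRqq
  rot[11] = PR$QQRqqppRqqr
  rot[12] = R$QQRqqppRqqrP
  rot[13] = $QQRqqppRqqrPR
Sorted (with $ < everything):
  sorted[0] = $QQRqqppRqqrPR
  sorted[1] = PR$QQRqqppRqqr
  sorted[2] = QQRqqppRqqrPR$
  sorted[3] = QRqqppRqqrPR$Q
  sorted[4] = R$QQRqqppRqqrP
  sorted[5] = RqqppRqqrPR$QQ
  sorted[6] = RqqrPR$QQRqqpp
  sorted[7] = pRqqrPR$QQRqqp
  sorted[8] = ppRqqrPR$QQRqq
  sorted[9] = qppRqqrPR$QQRq
  sorted[10] = qqppRqqrPR$QQR
  sorted[11] = qqrPR$QQRqqppR
  sorted[12] = qrPR$QQRqqppRq
  sorted[13] = rPR$QQRqqppRqq
sorted[10] = qqppRqqrPR$QQR

Answer: qqppRqqrPR$QQR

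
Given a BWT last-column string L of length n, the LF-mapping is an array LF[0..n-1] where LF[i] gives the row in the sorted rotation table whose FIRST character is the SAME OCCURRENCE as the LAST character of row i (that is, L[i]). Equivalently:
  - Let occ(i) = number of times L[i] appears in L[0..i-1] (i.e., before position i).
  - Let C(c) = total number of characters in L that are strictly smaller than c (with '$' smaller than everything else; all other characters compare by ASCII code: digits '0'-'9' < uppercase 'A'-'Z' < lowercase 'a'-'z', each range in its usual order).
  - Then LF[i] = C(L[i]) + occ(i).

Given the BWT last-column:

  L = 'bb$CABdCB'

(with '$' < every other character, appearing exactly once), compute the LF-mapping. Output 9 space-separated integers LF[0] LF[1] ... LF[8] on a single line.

Answer: 6 7 0 4 1 2 8 5 3

Derivation:
Char counts: '$':1, 'A':1, 'B':2, 'C':2, 'b':2, 'd':1
C (first-col start): C('$')=0, C('A')=1, C('B')=2, C('C')=4, C('b')=6, C('d')=8
L[0]='b': occ=0, LF[0]=C('b')+0=6+0=6
L[1]='b': occ=1, LF[1]=C('b')+1=6+1=7
L[2]='$': occ=0, LF[2]=C('$')+0=0+0=0
L[3]='C': occ=0, LF[3]=C('C')+0=4+0=4
L[4]='A': occ=0, LF[4]=C('A')+0=1+0=1
L[5]='B': occ=0, LF[5]=C('B')+0=2+0=2
L[6]='d': occ=0, LF[6]=C('d')+0=8+0=8
L[7]='C': occ=1, LF[7]=C('C')+1=4+1=5
L[8]='B': occ=1, LF[8]=C('B')+1=2+1=3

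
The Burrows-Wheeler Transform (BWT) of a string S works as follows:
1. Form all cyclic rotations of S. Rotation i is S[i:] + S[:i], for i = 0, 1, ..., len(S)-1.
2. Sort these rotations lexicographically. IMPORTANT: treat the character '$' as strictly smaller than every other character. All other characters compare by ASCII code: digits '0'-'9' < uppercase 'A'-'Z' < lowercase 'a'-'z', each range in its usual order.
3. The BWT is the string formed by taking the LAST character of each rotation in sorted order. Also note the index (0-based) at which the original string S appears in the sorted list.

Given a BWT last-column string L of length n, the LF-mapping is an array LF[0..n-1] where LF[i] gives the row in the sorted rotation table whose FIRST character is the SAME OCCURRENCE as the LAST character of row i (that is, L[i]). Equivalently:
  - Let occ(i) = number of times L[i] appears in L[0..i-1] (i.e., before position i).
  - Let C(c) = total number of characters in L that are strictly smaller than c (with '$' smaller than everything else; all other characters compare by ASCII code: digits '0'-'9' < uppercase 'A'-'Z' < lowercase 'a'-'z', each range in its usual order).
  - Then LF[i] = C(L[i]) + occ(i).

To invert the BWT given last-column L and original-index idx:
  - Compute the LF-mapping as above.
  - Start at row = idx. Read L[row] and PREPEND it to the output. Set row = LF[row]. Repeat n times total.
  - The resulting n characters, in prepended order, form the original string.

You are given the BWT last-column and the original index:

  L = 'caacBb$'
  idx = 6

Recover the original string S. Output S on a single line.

Answer: caaBbc$

Derivation:
LF mapping: 5 2 3 6 1 4 0
Walk LF starting at row 6, prepending L[row]:
  step 1: row=6, L[6]='$', prepend. Next row=LF[6]=0
  step 2: row=0, L[0]='c', prepend. Next row=LF[0]=5
  step 3: row=5, L[5]='b', prepend. Next row=LF[5]=4
  step 4: row=4, L[4]='B', prepend. Next row=LF[4]=1
  step 5: row=1, L[1]='a', prepend. Next row=LF[1]=2
  step 6: row=2, L[2]='a', prepend. Next row=LF[2]=3
  step 7: row=3, L[3]='c', prepend. Next row=LF[3]=6
Reversed output: caaBbc$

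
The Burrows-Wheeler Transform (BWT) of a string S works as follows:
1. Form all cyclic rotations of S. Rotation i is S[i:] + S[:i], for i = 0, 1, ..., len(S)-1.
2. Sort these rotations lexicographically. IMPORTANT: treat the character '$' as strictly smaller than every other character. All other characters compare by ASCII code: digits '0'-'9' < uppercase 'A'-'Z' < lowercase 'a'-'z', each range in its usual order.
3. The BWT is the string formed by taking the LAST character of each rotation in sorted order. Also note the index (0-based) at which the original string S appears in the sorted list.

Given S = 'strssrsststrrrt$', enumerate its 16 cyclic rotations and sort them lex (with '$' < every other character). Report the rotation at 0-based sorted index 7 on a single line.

All 16 rotations (rotation i = S[i:]+S[:i]):
  rot[0] = strssrsststrrrt$
  rot[1] = trssrsststrrrt$s
  rot[2] = rssrsststrrrt$st
  rot[3] = ssrsststrrrt$str
  rot[4] = srsststrrrt$strs
  rot[5] = rsststrrrt$strss
  rot[6] = sststrrrt$strssr
  rot[7] = ststrrrt$strssrs
  rot[8] = tstrrrt$strssrss
  rot[9] = strrrt$strssrsst
  rot[10] = trrrt$strssrssts
  rot[11] = rrrt$strssrsstst
  rot[12] = rrt$strssrsststr
  rot[13] = rt$strssrsststrr
  rot[14] = t$strssrsststrrr
  rot[15] = $strssrsststrrrt
Sorted (with $ < everything):
  sorted[0] = $strssrsststrrrt
  sorted[1] = rrrt$strssrsstst
  sorted[2] = rrt$strssrsststr
  sorted[3] = rssrsststrrrt$st
  sorted[4] = rsststrrrt$strss
  sorted[5] = rt$strssrsststrr
  sorted[6] = srsststrrrt$strs
  sorted[7] = ssrsststrrrt$str
  sorted[8] = sststrrrt$strssr
  sorted[9] = strrrt$strssrsst
  sorted[10] = strssrsststrrrt$
  sorted[11] = ststrrrt$strssrs
  sorted[12] = t$strssrsststrrr
  sorted[13] = trrrt$strssrssts
  sorted[14] = trssrsststrrrt$s
  sorted[15] = tstrrrt$strssrss
sorted[7] = ssrsststrrrt$str

Answer: ssrsststrrrt$str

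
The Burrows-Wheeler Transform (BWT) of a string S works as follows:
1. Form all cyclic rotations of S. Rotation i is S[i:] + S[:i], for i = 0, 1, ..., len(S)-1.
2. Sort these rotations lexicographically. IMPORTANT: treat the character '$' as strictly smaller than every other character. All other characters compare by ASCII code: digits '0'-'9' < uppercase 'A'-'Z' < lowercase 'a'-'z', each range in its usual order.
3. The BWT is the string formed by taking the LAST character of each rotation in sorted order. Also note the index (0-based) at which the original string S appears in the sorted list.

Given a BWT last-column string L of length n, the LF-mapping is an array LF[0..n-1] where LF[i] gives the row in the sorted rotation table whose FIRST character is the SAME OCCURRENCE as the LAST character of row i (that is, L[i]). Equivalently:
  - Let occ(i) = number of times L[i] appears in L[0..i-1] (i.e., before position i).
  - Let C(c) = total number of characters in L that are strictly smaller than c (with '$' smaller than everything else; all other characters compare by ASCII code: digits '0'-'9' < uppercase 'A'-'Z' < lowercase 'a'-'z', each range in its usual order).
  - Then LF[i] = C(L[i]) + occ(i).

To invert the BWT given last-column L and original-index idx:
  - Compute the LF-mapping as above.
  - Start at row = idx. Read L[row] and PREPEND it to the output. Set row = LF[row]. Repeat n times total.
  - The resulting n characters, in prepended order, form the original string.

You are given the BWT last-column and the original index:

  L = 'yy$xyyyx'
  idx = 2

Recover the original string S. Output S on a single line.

Answer: xyyyyxy$

Derivation:
LF mapping: 3 4 0 1 5 6 7 2
Walk LF starting at row 2, prepending L[row]:
  step 1: row=2, L[2]='$', prepend. Next row=LF[2]=0
  step 2: row=0, L[0]='y', prepend. Next row=LF[0]=3
  step 3: row=3, L[3]='x', prepend. Next row=LF[3]=1
  step 4: row=1, L[1]='y', prepend. Next row=LF[1]=4
  step 5: row=4, L[4]='y', prepend. Next row=LF[4]=5
  step 6: row=5, L[5]='y', prepend. Next row=LF[5]=6
  step 7: row=6, L[6]='y', prepend. Next row=LF[6]=7
  step 8: row=7, L[7]='x', prepend. Next row=LF[7]=2
Reversed output: xyyyyxy$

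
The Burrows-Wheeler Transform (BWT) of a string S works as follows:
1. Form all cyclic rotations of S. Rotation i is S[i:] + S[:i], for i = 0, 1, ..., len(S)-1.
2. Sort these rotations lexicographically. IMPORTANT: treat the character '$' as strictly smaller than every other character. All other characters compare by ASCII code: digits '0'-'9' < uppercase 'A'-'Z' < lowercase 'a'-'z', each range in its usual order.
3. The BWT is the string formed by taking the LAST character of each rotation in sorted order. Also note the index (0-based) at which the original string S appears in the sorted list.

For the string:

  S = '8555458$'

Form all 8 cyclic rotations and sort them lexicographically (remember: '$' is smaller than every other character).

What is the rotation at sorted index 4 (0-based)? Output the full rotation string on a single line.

All 8 rotations (rotation i = S[i:]+S[:i]):
  rot[0] = 8555458$
  rot[1] = 555458$8
  rot[2] = 55458$85
  rot[3] = 5458$855
  rot[4] = 458$8555
  rot[5] = 58$85554
  rot[6] = 8$855545
  rot[7] = $8555458
Sorted (with $ < everything):
  sorted[0] = $8555458
  sorted[1] = 458$8555
  sorted[2] = 5458$855
  sorted[3] = 55458$85
  sorted[4] = 555458$8
  sorted[5] = 58$85554
  sorted[6] = 8$855545
  sorted[7] = 8555458$
sorted[4] = 555458$8

Answer: 555458$8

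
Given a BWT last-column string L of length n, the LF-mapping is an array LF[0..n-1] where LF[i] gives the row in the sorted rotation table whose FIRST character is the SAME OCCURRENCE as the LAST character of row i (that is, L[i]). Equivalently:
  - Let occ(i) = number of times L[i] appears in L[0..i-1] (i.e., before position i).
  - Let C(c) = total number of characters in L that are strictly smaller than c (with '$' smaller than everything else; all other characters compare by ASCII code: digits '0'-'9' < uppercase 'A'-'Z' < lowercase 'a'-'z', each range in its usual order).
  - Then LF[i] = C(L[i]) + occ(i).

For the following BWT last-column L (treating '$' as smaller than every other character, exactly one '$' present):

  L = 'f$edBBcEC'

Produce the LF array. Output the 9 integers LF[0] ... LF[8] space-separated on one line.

Answer: 8 0 7 6 1 2 5 4 3

Derivation:
Char counts: '$':1, 'B':2, 'C':1, 'E':1, 'c':1, 'd':1, 'e':1, 'f':1
C (first-col start): C('$')=0, C('B')=1, C('C')=3, C('E')=4, C('c')=5, C('d')=6, C('e')=7, C('f')=8
L[0]='f': occ=0, LF[0]=C('f')+0=8+0=8
L[1]='$': occ=0, LF[1]=C('$')+0=0+0=0
L[2]='e': occ=0, LF[2]=C('e')+0=7+0=7
L[3]='d': occ=0, LF[3]=C('d')+0=6+0=6
L[4]='B': occ=0, LF[4]=C('B')+0=1+0=1
L[5]='B': occ=1, LF[5]=C('B')+1=1+1=2
L[6]='c': occ=0, LF[6]=C('c')+0=5+0=5
L[7]='E': occ=0, LF[7]=C('E')+0=4+0=4
L[8]='C': occ=0, LF[8]=C('C')+0=3+0=3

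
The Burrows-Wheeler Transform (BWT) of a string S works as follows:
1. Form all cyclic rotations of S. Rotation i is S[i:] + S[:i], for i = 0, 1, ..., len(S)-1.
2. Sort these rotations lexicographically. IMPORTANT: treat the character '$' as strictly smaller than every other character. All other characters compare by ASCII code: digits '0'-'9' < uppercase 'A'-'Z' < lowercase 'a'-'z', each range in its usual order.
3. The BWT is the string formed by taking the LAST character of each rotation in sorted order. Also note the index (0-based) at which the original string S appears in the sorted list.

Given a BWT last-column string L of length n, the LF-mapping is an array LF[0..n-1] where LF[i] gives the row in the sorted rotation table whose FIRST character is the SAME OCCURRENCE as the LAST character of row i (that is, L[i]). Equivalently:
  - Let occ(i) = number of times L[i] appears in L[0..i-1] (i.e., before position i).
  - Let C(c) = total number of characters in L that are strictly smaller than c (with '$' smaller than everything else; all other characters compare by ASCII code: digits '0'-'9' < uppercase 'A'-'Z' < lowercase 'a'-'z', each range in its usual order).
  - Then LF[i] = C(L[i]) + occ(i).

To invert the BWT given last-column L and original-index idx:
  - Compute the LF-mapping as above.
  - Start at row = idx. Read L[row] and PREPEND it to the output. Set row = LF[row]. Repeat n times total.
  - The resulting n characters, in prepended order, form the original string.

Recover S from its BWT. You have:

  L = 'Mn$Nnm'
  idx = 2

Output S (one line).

Answer: NmnnM$

Derivation:
LF mapping: 1 4 0 2 5 3
Walk LF starting at row 2, prepending L[row]:
  step 1: row=2, L[2]='$', prepend. Next row=LF[2]=0
  step 2: row=0, L[0]='M', prepend. Next row=LF[0]=1
  step 3: row=1, L[1]='n', prepend. Next row=LF[1]=4
  step 4: row=4, L[4]='n', prepend. Next row=LF[4]=5
  step 5: row=5, L[5]='m', prepend. Next row=LF[5]=3
  step 6: row=3, L[3]='N', prepend. Next row=LF[3]=2
Reversed output: NmnnM$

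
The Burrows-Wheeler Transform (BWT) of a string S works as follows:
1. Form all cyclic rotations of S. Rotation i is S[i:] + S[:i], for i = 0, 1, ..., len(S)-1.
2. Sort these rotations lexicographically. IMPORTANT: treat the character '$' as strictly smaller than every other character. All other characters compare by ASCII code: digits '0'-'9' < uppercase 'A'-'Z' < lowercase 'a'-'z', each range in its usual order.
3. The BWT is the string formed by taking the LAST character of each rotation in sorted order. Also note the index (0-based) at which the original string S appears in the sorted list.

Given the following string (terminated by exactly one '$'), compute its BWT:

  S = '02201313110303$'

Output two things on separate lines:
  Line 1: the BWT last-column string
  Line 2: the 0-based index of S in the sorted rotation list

Answer: 32$311330200011
2

Derivation:
All 15 rotations (rotation i = S[i:]+S[:i]):
  rot[0] = 02201313110303$
  rot[1] = 2201313110303$0
  rot[2] = 201313110303$02
  rot[3] = 01313110303$022
  rot[4] = 1313110303$0220
  rot[5] = 313110303$02201
  rot[6] = 13110303$022013
  rot[7] = 3110303$0220131
  rot[8] = 110303$02201313
  rot[9] = 10303$022013131
  rot[10] = 0303$0220131311
  rot[11] = 303$02201313110
  rot[12] = 03$022013131103
  rot[13] = 3$0220131311030
  rot[14] = $02201313110303
Sorted (with $ < everything):
  sorted[0] = $02201313110303  (last char: '3')
  sorted[1] = 01313110303$022  (last char: '2')
  sorted[2] = 02201313110303$  (last char: '$')
  sorted[3] = 03$022013131103  (last char: '3')
  sorted[4] = 0303$0220131311  (last char: '1')
  sorted[5] = 10303$022013131  (last char: '1')
  sorted[6] = 110303$02201313  (last char: '3')
  sorted[7] = 13110303$022013  (last char: '3')
  sorted[8] = 1313110303$0220  (last char: '0')
  sorted[9] = 201313110303$02  (last char: '2')
  sorted[10] = 2201313110303$0  (last char: '0')
  sorted[11] = 3$0220131311030  (last char: '0')
  sorted[12] = 303$02201313110  (last char: '0')
  sorted[13] = 3110303$0220131  (last char: '1')
  sorted[14] = 313110303$02201  (last char: '1')
Last column: 32$311330200011
Original string S is at sorted index 2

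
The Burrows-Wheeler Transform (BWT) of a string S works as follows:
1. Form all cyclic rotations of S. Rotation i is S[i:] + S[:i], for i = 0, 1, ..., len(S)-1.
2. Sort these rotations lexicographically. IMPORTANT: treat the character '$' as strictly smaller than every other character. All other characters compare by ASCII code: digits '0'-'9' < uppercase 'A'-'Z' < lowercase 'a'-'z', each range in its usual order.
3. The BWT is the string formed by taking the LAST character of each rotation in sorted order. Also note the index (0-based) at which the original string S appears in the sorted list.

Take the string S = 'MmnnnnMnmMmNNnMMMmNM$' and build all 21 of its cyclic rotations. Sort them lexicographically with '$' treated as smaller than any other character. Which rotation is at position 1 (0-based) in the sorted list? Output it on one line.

All 21 rotations (rotation i = S[i:]+S[:i]):
  rot[0] = MmnnnnMnmMmNNnMMMmNM$
  rot[1] = mnnnnMnmMmNNnMMMmNM$M
  rot[2] = nnnnMnmMmNNnMMMmNM$Mm
  rot[3] = nnnMnmMmNNnMMMmNM$Mmn
  rot[4] = nnMnmMmNNnMMMmNM$Mmnn
  rot[5] = nMnmMmNNnMMMmNM$Mmnnn
  rot[6] = MnmMmNNnMMMmNM$Mmnnnn
  rot[7] = nmMmNNnMMMmNM$MmnnnnM
  rot[8] = mMmNNnMMMmNM$MmnnnnMn
  rot[9] = MmNNnMMMmNM$MmnnnnMnm
  rot[10] = mNNnMMMmNM$MmnnnnMnmM
  rot[11] = NNnMMMmNM$MmnnnnMnmMm
  rot[12] = NnMMMmNM$MmnnnnMnmMmN
  rot[13] = nMMMmNM$MmnnnnMnmMmNN
  rot[14] = MMMmNM$MmnnnnMnmMmNNn
  rot[15] = MMmNM$MmnnnnMnmMmNNnM
  rot[16] = MmNM$MmnnnnMnmMmNNnMM
  rot[17] = mNM$MmnnnnMnmMmNNnMMM
  rot[18] = NM$MmnnnnMnmMmNNnMMMm
  rot[19] = M$MmnnnnMnmMmNNnMMMmN
  rot[20] = $MmnnnnMnmMmNNnMMMmNM
Sorted (with $ < everything):
  sorted[0] = $MmnnnnMnmMmNNnMMMmNM
  sorted[1] = M$MmnnnnMnmMmNNnMMMmN
  sorted[2] = MMMmNM$MmnnnnMnmMmNNn
  sorted[3] = MMmNM$MmnnnnMnmMmNNnM
  sorted[4] = MmNM$MmnnnnMnmMmNNnMM
  sorted[5] = MmNNnMMMmNM$MmnnnnMnm
  sorted[6] = MmnnnnMnmMmNNnMMMmNM$
  sorted[7] = MnmMmNNnMMMmNM$Mmnnnn
  sorted[8] = NM$MmnnnnMnmMmNNnMMMm
  sorted[9] = NNnMMMmNM$MmnnnnMnmMm
  sorted[10] = NnMMMmNM$MmnnnnMnmMmN
  sorted[11] = mMmNNnMMMmNM$MmnnnnMn
  sorted[12] = mNM$MmnnnnMnmMmNNnMMM
  sorted[13] = mNNnMMMmNM$MmnnnnMnmM
  sorted[14] = mnnnnMnmMmNNnMMMmNM$M
  sorted[15] = nMMMmNM$MmnnnnMnmMmNN
  sorted[16] = nMnmMmNNnMMMmNM$Mmnnn
  sorted[17] = nmMmNNnMMMmNM$MmnnnnM
  sorted[18] = nnMnmMmNNnMMMmNM$Mmnn
  sorted[19] = nnnMnmMmNNnMMMmNM$Mmn
  sorted[20] = nnnnMnmMmNNnMMMmNM$Mm
sorted[1] = M$MmnnnnMnmMmNNnMMMmN

Answer: M$MmnnnnMnmMmNNnMMMmN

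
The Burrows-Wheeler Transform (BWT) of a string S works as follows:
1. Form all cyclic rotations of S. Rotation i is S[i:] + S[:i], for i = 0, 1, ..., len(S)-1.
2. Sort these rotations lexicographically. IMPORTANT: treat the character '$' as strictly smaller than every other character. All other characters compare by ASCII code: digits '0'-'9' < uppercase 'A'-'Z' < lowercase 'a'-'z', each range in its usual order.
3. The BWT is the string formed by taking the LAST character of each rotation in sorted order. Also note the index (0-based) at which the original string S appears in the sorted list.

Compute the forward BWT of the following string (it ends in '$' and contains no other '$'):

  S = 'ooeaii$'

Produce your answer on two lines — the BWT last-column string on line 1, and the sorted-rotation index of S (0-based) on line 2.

All 7 rotations (rotation i = S[i:]+S[:i]):
  rot[0] = ooeaii$
  rot[1] = oeaii$o
  rot[2] = eaii$oo
  rot[3] = aii$ooe
  rot[4] = ii$ooea
  rot[5] = i$ooeai
  rot[6] = $ooeaii
Sorted (with $ < everything):
  sorted[0] = $ooeaii  (last char: 'i')
  sorted[1] = aii$ooe  (last char: 'e')
  sorted[2] = eaii$oo  (last char: 'o')
  sorted[3] = i$ooeai  (last char: 'i')
  sorted[4] = ii$ooea  (last char: 'a')
  sorted[5] = oeaii$o  (last char: 'o')
  sorted[6] = ooeaii$  (last char: '$')
Last column: ieoiao$
Original string S is at sorted index 6

Answer: ieoiao$
6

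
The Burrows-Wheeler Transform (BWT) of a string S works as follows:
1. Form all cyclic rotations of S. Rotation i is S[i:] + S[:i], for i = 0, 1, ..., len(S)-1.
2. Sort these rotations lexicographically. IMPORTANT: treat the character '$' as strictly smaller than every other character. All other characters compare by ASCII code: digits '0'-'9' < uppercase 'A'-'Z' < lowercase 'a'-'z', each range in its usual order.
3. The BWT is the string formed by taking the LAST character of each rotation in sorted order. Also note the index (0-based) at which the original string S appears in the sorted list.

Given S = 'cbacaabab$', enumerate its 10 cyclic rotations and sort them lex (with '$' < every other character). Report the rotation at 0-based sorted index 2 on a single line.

Answer: ab$cbacaab

Derivation:
All 10 rotations (rotation i = S[i:]+S[:i]):
  rot[0] = cbacaabab$
  rot[1] = bacaabab$c
  rot[2] = acaabab$cb
  rot[3] = caabab$cba
  rot[4] = aabab$cbac
  rot[5] = abab$cbaca
  rot[6] = bab$cbacaa
  rot[7] = ab$cbacaab
  rot[8] = b$cbacaaba
  rot[9] = $cbacaabab
Sorted (with $ < everything):
  sorted[0] = $cbacaabab
  sorted[1] = aabab$cbac
  sorted[2] = ab$cbacaab
  sorted[3] = abab$cbaca
  sorted[4] = acaabab$cb
  sorted[5] = b$cbacaaba
  sorted[6] = bab$cbacaa
  sorted[7] = bacaabab$c
  sorted[8] = caabab$cba
  sorted[9] = cbacaabab$
sorted[2] = ab$cbacaab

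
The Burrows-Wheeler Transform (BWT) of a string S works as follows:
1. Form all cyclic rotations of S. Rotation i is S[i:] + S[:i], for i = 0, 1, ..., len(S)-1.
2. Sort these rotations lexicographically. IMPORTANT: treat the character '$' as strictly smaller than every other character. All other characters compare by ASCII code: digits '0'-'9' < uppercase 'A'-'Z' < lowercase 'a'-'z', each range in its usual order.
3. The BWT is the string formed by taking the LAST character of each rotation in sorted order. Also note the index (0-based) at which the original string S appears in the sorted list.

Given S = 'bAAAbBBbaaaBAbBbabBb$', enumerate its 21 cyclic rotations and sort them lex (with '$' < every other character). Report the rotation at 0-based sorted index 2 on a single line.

Answer: AAbBBbaaaBAbBbabBb$bA

Derivation:
All 21 rotations (rotation i = S[i:]+S[:i]):
  rot[0] = bAAAbBBbaaaBAbBbabBb$
  rot[1] = AAAbBBbaaaBAbBbabBb$b
  rot[2] = AAbBBbaaaBAbBbabBb$bA
  rot[3] = AbBBbaaaBAbBbabBb$bAA
  rot[4] = bBBbaaaBAbBbabBb$bAAA
  rot[5] = BBbaaaBAbBbabBb$bAAAb
  rot[6] = BbaaaBAbBbabBb$bAAAbB
  rot[7] = baaaBAbBbabBb$bAAAbBB
  rot[8] = aaaBAbBbabBb$bAAAbBBb
  rot[9] = aaBAbBbabBb$bAAAbBBba
  rot[10] = aBAbBbabBb$bAAAbBBbaa
  rot[11] = BAbBbabBb$bAAAbBBbaaa
  rot[12] = AbBbabBb$bAAAbBBbaaaB
  rot[13] = bBbabBb$bAAAbBBbaaaBA
  rot[14] = BbabBb$bAAAbBBbaaaBAb
  rot[15] = babBb$bAAAbBBbaaaBAbB
  rot[16] = abBb$bAAAbBBbaaaBAbBb
  rot[17] = bBb$bAAAbBBbaaaBAbBba
  rot[18] = Bb$bAAAbBBbaaaBAbBbab
  rot[19] = b$bAAAbBBbaaaBAbBbabB
  rot[20] = $bAAAbBBbaaaBAbBbabBb
Sorted (with $ < everything):
  sorted[0] = $bAAAbBBbaaaBAbBbabBb
  sorted[1] = AAAbBBbaaaBAbBbabBb$b
  sorted[2] = AAbBBbaaaBAbBbabBb$bA
  sorted[3] = AbBBbaaaBAbBbabBb$bAA
  sorted[4] = AbBbabBb$bAAAbBBbaaaB
  sorted[5] = BAbBbabBb$bAAAbBBbaaa
  sorted[6] = BBbaaaBAbBbabBb$bAAAb
  sorted[7] = Bb$bAAAbBBbaaaBAbBbab
  sorted[8] = BbaaaBAbBbabBb$bAAAbB
  sorted[9] = BbabBb$bAAAbBBbaaaBAb
  sorted[10] = aBAbBbabBb$bAAAbBBbaa
  sorted[11] = aaBAbBbabBb$bAAAbBBba
  sorted[12] = aaaBAbBbabBb$bAAAbBBb
  sorted[13] = abBb$bAAAbBBbaaaBAbBb
  sorted[14] = b$bAAAbBBbaaaBAbBbabB
  sorted[15] = bAAAbBBbaaaBAbBbabBb$
  sorted[16] = bBBbaaaBAbBbabBb$bAAA
  sorted[17] = bBb$bAAAbBBbaaaBAbBba
  sorted[18] = bBbabBb$bAAAbBBbaaaBA
  sorted[19] = baaaBAbBbabBb$bAAAbBB
  sorted[20] = babBb$bAAAbBBbaaaBAbB
sorted[2] = AAbBBbaaaBAbBbabBb$bA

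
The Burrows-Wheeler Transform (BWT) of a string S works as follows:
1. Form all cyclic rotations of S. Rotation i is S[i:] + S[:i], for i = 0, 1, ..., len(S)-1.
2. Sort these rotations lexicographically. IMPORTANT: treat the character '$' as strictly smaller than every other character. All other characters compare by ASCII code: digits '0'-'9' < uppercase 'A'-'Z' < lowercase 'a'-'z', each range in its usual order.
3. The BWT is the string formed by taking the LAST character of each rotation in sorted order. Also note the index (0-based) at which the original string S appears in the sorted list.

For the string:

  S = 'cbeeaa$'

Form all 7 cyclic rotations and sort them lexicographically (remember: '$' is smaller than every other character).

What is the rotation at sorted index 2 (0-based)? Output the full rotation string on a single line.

All 7 rotations (rotation i = S[i:]+S[:i]):
  rot[0] = cbeeaa$
  rot[1] = beeaa$c
  rot[2] = eeaa$cb
  rot[3] = eaa$cbe
  rot[4] = aa$cbee
  rot[5] = a$cbeea
  rot[6] = $cbeeaa
Sorted (with $ < everything):
  sorted[0] = $cbeeaa
  sorted[1] = a$cbeea
  sorted[2] = aa$cbee
  sorted[3] = beeaa$c
  sorted[4] = cbeeaa$
  sorted[5] = eaa$cbe
  sorted[6] = eeaa$cb
sorted[2] = aa$cbee

Answer: aa$cbee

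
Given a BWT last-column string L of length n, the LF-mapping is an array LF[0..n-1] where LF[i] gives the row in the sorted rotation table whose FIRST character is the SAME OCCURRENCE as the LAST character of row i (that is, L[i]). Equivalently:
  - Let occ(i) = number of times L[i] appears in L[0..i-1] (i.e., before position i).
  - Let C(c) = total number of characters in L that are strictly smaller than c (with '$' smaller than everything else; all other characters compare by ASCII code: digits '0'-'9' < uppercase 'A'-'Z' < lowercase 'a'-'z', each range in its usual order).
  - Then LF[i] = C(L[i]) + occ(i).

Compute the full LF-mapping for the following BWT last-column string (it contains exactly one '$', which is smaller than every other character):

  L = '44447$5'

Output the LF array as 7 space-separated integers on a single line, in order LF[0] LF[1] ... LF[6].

Answer: 1 2 3 4 6 0 5

Derivation:
Char counts: '$':1, '4':4, '5':1, '7':1
C (first-col start): C('$')=0, C('4')=1, C('5')=5, C('7')=6
L[0]='4': occ=0, LF[0]=C('4')+0=1+0=1
L[1]='4': occ=1, LF[1]=C('4')+1=1+1=2
L[2]='4': occ=2, LF[2]=C('4')+2=1+2=3
L[3]='4': occ=3, LF[3]=C('4')+3=1+3=4
L[4]='7': occ=0, LF[4]=C('7')+0=6+0=6
L[5]='$': occ=0, LF[5]=C('$')+0=0+0=0
L[6]='5': occ=0, LF[6]=C('5')+0=5+0=5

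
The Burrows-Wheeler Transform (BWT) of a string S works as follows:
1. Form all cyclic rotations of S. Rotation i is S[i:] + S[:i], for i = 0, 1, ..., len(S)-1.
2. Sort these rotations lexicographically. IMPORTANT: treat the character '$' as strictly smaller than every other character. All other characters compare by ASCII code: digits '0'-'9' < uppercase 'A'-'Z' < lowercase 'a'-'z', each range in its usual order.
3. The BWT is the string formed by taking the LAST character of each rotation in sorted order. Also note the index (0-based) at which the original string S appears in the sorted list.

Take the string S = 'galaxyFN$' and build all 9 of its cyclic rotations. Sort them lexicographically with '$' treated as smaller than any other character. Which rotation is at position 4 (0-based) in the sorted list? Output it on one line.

All 9 rotations (rotation i = S[i:]+S[:i]):
  rot[0] = galaxyFN$
  rot[1] = alaxyFN$g
  rot[2] = laxyFN$ga
  rot[3] = axyFN$gal
  rot[4] = xyFN$gala
  rot[5] = yFN$galax
  rot[6] = FN$galaxy
  rot[7] = N$galaxyF
  rot[8] = $galaxyFN
Sorted (with $ < everything):
  sorted[0] = $galaxyFN
  sorted[1] = FN$galaxy
  sorted[2] = N$galaxyF
  sorted[3] = alaxyFN$g
  sorted[4] = axyFN$gal
  sorted[5] = galaxyFN$
  sorted[6] = laxyFN$ga
  sorted[7] = xyFN$gala
  sorted[8] = yFN$galax
sorted[4] = axyFN$gal

Answer: axyFN$gal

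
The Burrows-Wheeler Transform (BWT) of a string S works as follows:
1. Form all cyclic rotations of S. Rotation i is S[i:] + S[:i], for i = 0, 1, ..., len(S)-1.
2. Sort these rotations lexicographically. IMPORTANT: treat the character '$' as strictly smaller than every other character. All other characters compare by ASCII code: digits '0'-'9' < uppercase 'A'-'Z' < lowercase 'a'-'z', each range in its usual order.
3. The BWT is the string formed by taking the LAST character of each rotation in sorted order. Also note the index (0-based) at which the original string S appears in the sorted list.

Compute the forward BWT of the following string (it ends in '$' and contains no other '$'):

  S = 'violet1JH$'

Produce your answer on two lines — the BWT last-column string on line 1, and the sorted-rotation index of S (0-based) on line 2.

All 10 rotations (rotation i = S[i:]+S[:i]):
  rot[0] = violet1JH$
  rot[1] = iolet1JH$v
  rot[2] = olet1JH$vi
  rot[3] = let1JH$vio
  rot[4] = et1JH$viol
  rot[5] = t1JH$viole
  rot[6] = 1JH$violet
  rot[7] = JH$violet1
  rot[8] = H$violet1J
  rot[9] = $violet1JH
Sorted (with $ < everything):
  sorted[0] = $violet1JH  (last char: 'H')
  sorted[1] = 1JH$violet  (last char: 't')
  sorted[2] = H$violet1J  (last char: 'J')
  sorted[3] = JH$violet1  (last char: '1')
  sorted[4] = et1JH$viol  (last char: 'l')
  sorted[5] = iolet1JH$v  (last char: 'v')
  sorted[6] = let1JH$vio  (last char: 'o')
  sorted[7] = olet1JH$vi  (last char: 'i')
  sorted[8] = t1JH$viole  (last char: 'e')
  sorted[9] = violet1JH$  (last char: '$')
Last column: HtJ1lvoie$
Original string S is at sorted index 9

Answer: HtJ1lvoie$
9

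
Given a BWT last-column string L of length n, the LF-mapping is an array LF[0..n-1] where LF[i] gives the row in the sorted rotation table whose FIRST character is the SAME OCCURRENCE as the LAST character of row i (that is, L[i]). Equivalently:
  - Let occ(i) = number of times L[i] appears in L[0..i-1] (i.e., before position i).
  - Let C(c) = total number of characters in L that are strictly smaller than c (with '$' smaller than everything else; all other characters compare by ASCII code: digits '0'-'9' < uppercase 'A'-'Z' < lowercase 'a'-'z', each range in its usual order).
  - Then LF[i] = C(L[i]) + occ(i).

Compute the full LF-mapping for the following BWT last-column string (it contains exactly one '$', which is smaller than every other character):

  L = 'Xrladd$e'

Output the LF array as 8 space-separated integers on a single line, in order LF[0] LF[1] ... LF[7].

Answer: 1 7 6 2 3 4 0 5

Derivation:
Char counts: '$':1, 'X':1, 'a':1, 'd':2, 'e':1, 'l':1, 'r':1
C (first-col start): C('$')=0, C('X')=1, C('a')=2, C('d')=3, C('e')=5, C('l')=6, C('r')=7
L[0]='X': occ=0, LF[0]=C('X')+0=1+0=1
L[1]='r': occ=0, LF[1]=C('r')+0=7+0=7
L[2]='l': occ=0, LF[2]=C('l')+0=6+0=6
L[3]='a': occ=0, LF[3]=C('a')+0=2+0=2
L[4]='d': occ=0, LF[4]=C('d')+0=3+0=3
L[5]='d': occ=1, LF[5]=C('d')+1=3+1=4
L[6]='$': occ=0, LF[6]=C('$')+0=0+0=0
L[7]='e': occ=0, LF[7]=C('e')+0=5+0=5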